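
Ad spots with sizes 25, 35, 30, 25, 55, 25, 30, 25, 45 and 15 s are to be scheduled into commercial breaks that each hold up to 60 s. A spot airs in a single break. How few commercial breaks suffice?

Total = 55 + 45 + 35 + 30 + 30 + 25 + 25 + 25 + 25 + 15 = 310 s.
Lower bound: ⌈310/60⌉ = 6 commercial breaks.
A packing using 6 commercial breaks:
  break 1: 55 = 55
  break 2: 45 + 15 = 60
  break 3: 35 + 25 = 60
  break 4: 30 + 30 = 60
  break 5: 25 + 25 = 50
  break 6: 25 = 25
This matches the lower bound, so 6 is optimal.

6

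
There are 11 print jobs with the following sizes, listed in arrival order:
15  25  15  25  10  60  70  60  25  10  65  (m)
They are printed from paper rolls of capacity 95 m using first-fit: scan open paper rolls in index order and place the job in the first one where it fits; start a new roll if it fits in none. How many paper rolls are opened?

  15 → roll 1 (new)  [load 15/95]
  25 → roll 1  [load 40/95]
  15 → roll 1  [load 55/95]
  25 → roll 1  [load 80/95]
  10 → roll 1  [load 90/95]
  60 → roll 2 (new)  [load 60/95]
  70 → roll 3 (new)  [load 70/95]
  60 → roll 4 (new)  [load 60/95]
  25 → roll 2  [load 85/95]
  10 → roll 2  [load 95/95]
  65 → roll 5 (new)  [load 65/95]
5 paper rolls opened.

5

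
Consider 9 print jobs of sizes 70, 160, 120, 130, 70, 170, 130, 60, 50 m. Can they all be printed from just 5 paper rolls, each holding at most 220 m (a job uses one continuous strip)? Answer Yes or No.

Yes

A valid assignment using 5 paper rolls:
  roll 1: 170 + 50 = 220
  roll 2: 160 + 60 = 220
  roll 3: 130 + 70 = 200
  roll 4: 130 + 70 = 200
  roll 5: 120 = 120
Every load is within 220 m, so 5 paper rolls suffice.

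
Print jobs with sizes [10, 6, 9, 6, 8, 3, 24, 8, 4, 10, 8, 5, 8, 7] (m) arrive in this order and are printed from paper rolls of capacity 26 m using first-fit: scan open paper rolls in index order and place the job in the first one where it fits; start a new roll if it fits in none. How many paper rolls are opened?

5

  10 → roll 1 (new)  [load 10/26]
  6 → roll 1  [load 16/26]
  9 → roll 1  [load 25/26]
  6 → roll 2 (new)  [load 6/26]
  8 → roll 2  [load 14/26]
  3 → roll 2  [load 17/26]
  24 → roll 3 (new)  [load 24/26]
  8 → roll 2  [load 25/26]
  4 → roll 4 (new)  [load 4/26]
  10 → roll 4  [load 14/26]
  8 → roll 4  [load 22/26]
  5 → roll 5 (new)  [load 5/26]
  8 → roll 5  [load 13/26]
  7 → roll 5  [load 20/26]
5 paper rolls opened.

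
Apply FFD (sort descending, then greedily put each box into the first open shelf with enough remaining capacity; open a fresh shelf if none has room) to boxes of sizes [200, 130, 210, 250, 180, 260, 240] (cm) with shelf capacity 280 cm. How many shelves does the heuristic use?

7

Sorted descending: 260, 250, 240, 210, 200, 180, 130.
  260 → shelf 1 (new)  [load 260/280]
  250 → shelf 2 (new)  [load 250/280]
  240 → shelf 3 (new)  [load 240/280]
  210 → shelf 4 (new)  [load 210/280]
  200 → shelf 5 (new)  [load 200/280]
  180 → shelf 6 (new)  [load 180/280]
  130 → shelf 7 (new)  [load 130/280]
7 shelves opened.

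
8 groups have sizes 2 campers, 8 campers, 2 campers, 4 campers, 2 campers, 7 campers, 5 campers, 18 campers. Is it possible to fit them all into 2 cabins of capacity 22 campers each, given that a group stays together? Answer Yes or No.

No

Total = 48 campers; ⌈48/22⌉ = 3.
At least 3 cabins are required, but only 2 are allowed.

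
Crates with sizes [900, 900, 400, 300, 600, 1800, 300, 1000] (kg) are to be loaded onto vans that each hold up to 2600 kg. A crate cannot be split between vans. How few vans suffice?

Total = 1800 + 1000 + 900 + 900 + 600 + 400 + 300 + 300 = 6200 kg.
Lower bound: ⌈6200/2600⌉ = 3 vans.
A packing using 3 vans:
  van 1: 1800 + 600 = 2400
  van 2: 1000 + 900 + 400 + 300 = 2600
  van 3: 900 + 300 = 1200
This matches the lower bound, so 3 is optimal.

3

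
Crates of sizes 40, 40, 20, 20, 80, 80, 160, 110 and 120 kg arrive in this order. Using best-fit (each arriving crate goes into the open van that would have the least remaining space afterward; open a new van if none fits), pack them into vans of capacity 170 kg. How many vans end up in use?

5

  40 → van 1 (new)  [load 40/170]
  40 → van 1  [load 80/170]
  20 → van 1  [load 100/170]
  20 → van 1  [load 120/170]
  80 → van 2 (new)  [load 80/170]
  80 → van 2  [load 160/170]
  160 → van 3 (new)  [load 160/170]
  110 → van 4 (new)  [load 110/170]
  120 → van 5 (new)  [load 120/170]
5 vans opened.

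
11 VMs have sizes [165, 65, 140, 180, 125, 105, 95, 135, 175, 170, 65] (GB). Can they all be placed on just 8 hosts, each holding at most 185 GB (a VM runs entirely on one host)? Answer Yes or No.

No

Total = 1420 GB; ⌈1420/185⌉ = 8.
9 VMs each exceed half the capacity and cannot share a host, forcing at least 9 hosts.
At least 9 hosts are required, but only 8 are allowed.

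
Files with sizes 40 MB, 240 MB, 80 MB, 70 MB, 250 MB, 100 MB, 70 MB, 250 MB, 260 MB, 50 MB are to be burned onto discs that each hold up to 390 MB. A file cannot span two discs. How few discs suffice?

Total = 260 + 250 + 250 + 240 + 100 + 80 + 70 + 70 + 50 + 40 = 1410 MB.
Lower bound: ⌈1410/390⌉ = 4 discs.
A packing using 4 discs:
  disc 1: 260 + 100 = 360
  disc 2: 250 + 80 + 50 = 380
  disc 3: 250 + 70 + 70 = 390
  disc 4: 240 + 40 = 280
This matches the lower bound, so 4 is optimal.

4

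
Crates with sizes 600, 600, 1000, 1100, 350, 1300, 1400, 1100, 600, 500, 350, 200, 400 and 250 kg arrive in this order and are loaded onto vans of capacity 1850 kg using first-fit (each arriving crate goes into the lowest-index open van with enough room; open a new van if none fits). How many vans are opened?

6

  600 → van 1 (new)  [load 600/1850]
  600 → van 1  [load 1200/1850]
  1000 → van 2 (new)  [load 1000/1850]
  1100 → van 3 (new)  [load 1100/1850]
  350 → van 1  [load 1550/1850]
  1300 → van 4 (new)  [load 1300/1850]
  1400 → van 5 (new)  [load 1400/1850]
  1100 → van 6 (new)  [load 1100/1850]
  600 → van 2  [load 1600/1850]
  500 → van 3  [load 1600/1850]
  350 → van 4  [load 1650/1850]
  200 → van 1  [load 1750/1850]
  400 → van 5  [load 1800/1850]
  250 → van 2  [load 1850/1850]
6 vans opened.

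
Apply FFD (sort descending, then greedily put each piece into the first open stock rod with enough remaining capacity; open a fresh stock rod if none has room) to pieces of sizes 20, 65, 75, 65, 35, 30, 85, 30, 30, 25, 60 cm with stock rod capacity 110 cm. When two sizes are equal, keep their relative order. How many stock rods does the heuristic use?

Sorted descending: 85, 75, 65, 65, 60, 35, 30, 30, 30, 25, 20.
  85 → stock rod 1 (new)  [load 85/110]
  75 → stock rod 2 (new)  [load 75/110]
  65 → stock rod 3 (new)  [load 65/110]
  65 → stock rod 4 (new)  [load 65/110]
  60 → stock rod 5 (new)  [load 60/110]
  35 → stock rod 2  [load 110/110]
  30 → stock rod 3  [load 95/110]
  30 → stock rod 4  [load 95/110]
  30 → stock rod 5  [load 90/110]
  25 → stock rod 1  [load 110/110]
  20 → stock rod 5  [load 110/110]
5 stock rods opened.

5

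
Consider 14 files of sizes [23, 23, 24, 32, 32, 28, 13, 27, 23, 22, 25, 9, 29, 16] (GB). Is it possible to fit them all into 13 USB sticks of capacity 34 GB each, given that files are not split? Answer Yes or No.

A valid assignment using 12 USB sticks:
  USB stick 1: 32 = 32
  USB stick 2: 32 = 32
  USB stick 3: 29 = 29
  USB stick 4: 28 = 28
  USB stick 5: 27 = 27
  USB stick 6: 25 + 9 = 34
  USB stick 7: 24 = 24
  USB stick 8: 23 = 23
  USB stick 9: 23 = 23
  USB stick 10: 23 = 23
  USB stick 11: 22 = 22
  USB stick 12: 16 + 13 = 29
That uses only 12 ≤ 13, so 13 USB sticks are enough.

Yes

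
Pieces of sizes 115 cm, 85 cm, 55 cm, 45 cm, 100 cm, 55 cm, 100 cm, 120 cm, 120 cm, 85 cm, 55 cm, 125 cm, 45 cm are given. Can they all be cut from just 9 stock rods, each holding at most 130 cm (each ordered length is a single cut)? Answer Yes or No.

Total = 1105 cm; ⌈1105/130⌉ = 9.
The bound of 9 does not rule out 9, but exhaustive search shows no assignment into 9 stock rods of capacity 130 cm exists — the minimum is 10.

No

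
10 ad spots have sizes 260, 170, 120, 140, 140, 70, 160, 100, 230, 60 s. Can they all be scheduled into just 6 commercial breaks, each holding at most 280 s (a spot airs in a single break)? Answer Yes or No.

Yes

A valid assignment using 6 commercial breaks:
  break 1: 260 = 260
  break 2: 230 = 230
  break 3: 170 + 100 = 270
  break 4: 160 + 120 = 280
  break 5: 140 + 140 = 280
  break 6: 70 + 60 = 130
Every load is within 280 s, so 6 commercial breaks suffice.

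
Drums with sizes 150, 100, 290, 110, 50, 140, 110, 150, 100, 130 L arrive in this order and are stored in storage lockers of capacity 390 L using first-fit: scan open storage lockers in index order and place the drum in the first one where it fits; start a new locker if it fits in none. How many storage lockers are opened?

  150 → locker 1 (new)  [load 150/390]
  100 → locker 1  [load 250/390]
  290 → locker 2 (new)  [load 290/390]
  110 → locker 1  [load 360/390]
  50 → locker 2  [load 340/390]
  140 → locker 3 (new)  [load 140/390]
  110 → locker 3  [load 250/390]
  150 → locker 4 (new)  [load 150/390]
  100 → locker 3  [load 350/390]
  130 → locker 4  [load 280/390]
4 storage lockers opened.

4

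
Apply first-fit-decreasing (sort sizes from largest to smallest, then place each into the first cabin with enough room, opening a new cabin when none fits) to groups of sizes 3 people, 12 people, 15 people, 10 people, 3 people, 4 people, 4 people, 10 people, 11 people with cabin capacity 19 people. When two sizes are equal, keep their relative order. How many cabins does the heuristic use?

5

Sorted descending: 15, 12, 11, 10, 10, 4, 4, 3, 3.
  15 → cabin 1 (new)  [load 15/19]
  12 → cabin 2 (new)  [load 12/19]
  11 → cabin 3 (new)  [load 11/19]
  10 → cabin 4 (new)  [load 10/19]
  10 → cabin 5 (new)  [load 10/19]
  4 → cabin 1  [load 19/19]
  4 → cabin 2  [load 16/19]
  3 → cabin 2  [load 19/19]
  3 → cabin 3  [load 14/19]
5 cabins opened.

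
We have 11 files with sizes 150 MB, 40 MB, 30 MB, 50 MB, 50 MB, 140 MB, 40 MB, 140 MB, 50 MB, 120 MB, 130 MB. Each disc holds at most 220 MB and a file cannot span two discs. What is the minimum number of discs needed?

Total = 150 + 140 + 140 + 130 + 120 + 50 + 50 + 50 + 40 + 40 + 30 = 940 MB.
Lower bound: ⌈940/220⌉ = 5 discs.
A packing using 5 discs:
  disc 1: 150 + 50 = 200
  disc 2: 140 + 50 + 30 = 220
  disc 3: 140 + 50 = 190
  disc 4: 130 + 40 + 40 = 210
  disc 5: 120 = 120
This matches the lower bound, so 5 is optimal.

5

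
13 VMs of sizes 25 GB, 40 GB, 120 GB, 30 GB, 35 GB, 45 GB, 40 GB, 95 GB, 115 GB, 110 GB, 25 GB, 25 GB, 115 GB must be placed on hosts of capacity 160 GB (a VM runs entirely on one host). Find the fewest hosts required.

Total = 120 + 115 + 115 + 110 + 95 + 45 + 40 + 40 + 35 + 30 + 25 + 25 + 25 = 820 GB.
Lower bound: ⌈820/160⌉ = 6 hosts.
A packing using 6 hosts:
  host 1: 120 + 40 = 160
  host 2: 115 + 45 = 160
  host 3: 115 + 40 = 155
  host 4: 110 + 35 = 145
  host 5: 95 + 30 + 25 = 150
  host 6: 25 + 25 = 50
This matches the lower bound, so 6 is optimal.

6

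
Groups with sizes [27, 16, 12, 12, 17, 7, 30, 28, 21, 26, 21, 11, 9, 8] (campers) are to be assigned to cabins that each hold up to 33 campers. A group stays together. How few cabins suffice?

8

Total = 30 + 28 + 27 + 26 + 21 + 21 + 17 + 16 + 12 + 12 + 11 + 9 + 8 + 7 = 245 campers.
Lower bound: ⌈245/33⌉ = 8 cabins.
A packing using 8 cabins:
  cabin 1: 30 = 30
  cabin 2: 28 = 28
  cabin 3: 27 = 27
  cabin 4: 26 + 7 = 33
  cabin 5: 21 + 12 = 33
  cabin 6: 21 + 12 = 33
  cabin 7: 17 + 16 = 33
  cabin 8: 11 + 9 + 8 = 28
This matches the lower bound, so 8 is optimal.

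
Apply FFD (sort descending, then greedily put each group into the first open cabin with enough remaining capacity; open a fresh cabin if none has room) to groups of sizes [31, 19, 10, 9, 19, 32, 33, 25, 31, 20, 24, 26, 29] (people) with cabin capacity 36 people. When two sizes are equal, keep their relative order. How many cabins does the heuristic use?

Sorted descending: 33, 32, 31, 31, 29, 26, 25, 24, 20, 19, 19, 10, 9.
  33 → cabin 1 (new)  [load 33/36]
  32 → cabin 2 (new)  [load 32/36]
  31 → cabin 3 (new)  [load 31/36]
  31 → cabin 4 (new)  [load 31/36]
  29 → cabin 5 (new)  [load 29/36]
  26 → cabin 6 (new)  [load 26/36]
  25 → cabin 7 (new)  [load 25/36]
  24 → cabin 8 (new)  [load 24/36]
  20 → cabin 9 (new)  [load 20/36]
  19 → cabin 10 (new)  [load 19/36]
  19 → cabin 11 (new)  [load 19/36]
  10 → cabin 6  [load 36/36]
  9 → cabin 7  [load 34/36]
11 cabins opened.

11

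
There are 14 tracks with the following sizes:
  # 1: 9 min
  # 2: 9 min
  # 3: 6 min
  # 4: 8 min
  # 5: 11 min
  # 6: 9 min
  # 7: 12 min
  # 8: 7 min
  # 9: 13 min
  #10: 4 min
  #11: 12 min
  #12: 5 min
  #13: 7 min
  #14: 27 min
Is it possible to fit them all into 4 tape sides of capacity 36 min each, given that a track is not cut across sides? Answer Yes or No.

Yes

A valid assignment using 4 tape sides:
  side 1: 27 + 9 = 36
  side 2: 13 + 12 + 11 = 36
  side 3: 12 + 9 + 9 + 6 = 36
  side 4: 8 + 7 + 7 + 5 + 4 = 31
Every load is within 36 min, so 4 tape sides suffice.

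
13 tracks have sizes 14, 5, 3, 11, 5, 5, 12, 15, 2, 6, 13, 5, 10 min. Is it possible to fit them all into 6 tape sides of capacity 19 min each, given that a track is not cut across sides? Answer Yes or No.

A valid assignment using 6 tape sides:
  side 1: 15 + 3 = 18
  side 2: 14 + 5 = 19
  side 3: 13 + 6 = 19
  side 4: 12 + 5 + 2 = 19
  side 5: 11 + 5 = 16
  side 6: 10 + 5 = 15
Every load is within 19 min, so 6 tape sides suffice.

Yes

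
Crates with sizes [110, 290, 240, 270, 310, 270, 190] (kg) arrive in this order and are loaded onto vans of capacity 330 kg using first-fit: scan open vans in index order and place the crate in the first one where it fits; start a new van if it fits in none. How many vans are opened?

  110 → van 1 (new)  [load 110/330]
  290 → van 2 (new)  [load 290/330]
  240 → van 3 (new)  [load 240/330]
  270 → van 4 (new)  [load 270/330]
  310 → van 5 (new)  [load 310/330]
  270 → van 6 (new)  [load 270/330]
  190 → van 1  [load 300/330]
6 vans opened.

6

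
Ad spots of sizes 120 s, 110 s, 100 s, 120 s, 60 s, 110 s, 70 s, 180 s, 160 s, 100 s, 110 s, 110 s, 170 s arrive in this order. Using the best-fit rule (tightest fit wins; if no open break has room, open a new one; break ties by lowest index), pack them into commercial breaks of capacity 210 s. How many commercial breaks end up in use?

9

  120 → break 1 (new)  [load 120/210]
  110 → break 2 (new)  [load 110/210]
  100 → break 2  [load 210/210]
  120 → break 3 (new)  [load 120/210]
  60 → break 1  [load 180/210]
  110 → break 4 (new)  [load 110/210]
  70 → break 3  [load 190/210]
  180 → break 5 (new)  [load 180/210]
  160 → break 6 (new)  [load 160/210]
  100 → break 4  [load 210/210]
  110 → break 7 (new)  [load 110/210]
  110 → break 8 (new)  [load 110/210]
  170 → break 9 (new)  [load 170/210]
9 commercial breaks opened.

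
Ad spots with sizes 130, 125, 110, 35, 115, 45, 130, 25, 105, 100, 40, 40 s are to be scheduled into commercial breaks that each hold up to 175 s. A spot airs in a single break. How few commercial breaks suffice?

Total = 130 + 130 + 125 + 115 + 110 + 105 + 100 + 45 + 40 + 40 + 35 + 25 = 1000 s.
Lower bound: ⌈1000/175⌉ = 6 commercial breaks.
Also, 7 ad spots each exceed 175/2 s, and no two of those can share a break, so at least 7 commercial breaks are needed.
A packing using 7 commercial breaks:
  break 1: 130 + 45 = 175
  break 2: 130 + 40 = 170
  break 3: 125 + 40 = 165
  break 4: 115 + 35 + 25 = 175
  break 5: 110 = 110
  break 6: 105 = 105
  break 7: 100 = 100
This matches the lower bound, so 7 is optimal.

7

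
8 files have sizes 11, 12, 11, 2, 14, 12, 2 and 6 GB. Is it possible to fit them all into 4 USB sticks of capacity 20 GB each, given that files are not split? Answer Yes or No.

Total = 70 GB; ⌈70/20⌉ = 4.
5 files each exceed half the capacity and cannot share a USB stick, forcing at least 5 USB sticks.
At least 5 USB sticks are required, but only 4 are allowed.

No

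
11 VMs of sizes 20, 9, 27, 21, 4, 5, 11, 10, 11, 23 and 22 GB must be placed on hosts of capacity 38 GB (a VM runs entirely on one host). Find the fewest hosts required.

5

Total = 27 + 23 + 22 + 21 + 20 + 11 + 11 + 10 + 9 + 5 + 4 = 163 GB.
Lower bound: ⌈163/38⌉ = 5 hosts.
A packing using 5 hosts:
  host 1: 27 + 11 = 38
  host 2: 23 + 11 + 4 = 38
  host 3: 22 + 10 + 5 = 37
  host 4: 21 + 9 = 30
  host 5: 20 = 20
This matches the lower bound, so 5 is optimal.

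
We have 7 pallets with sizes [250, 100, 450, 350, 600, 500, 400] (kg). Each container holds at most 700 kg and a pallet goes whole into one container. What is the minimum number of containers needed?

Total = 600 + 500 + 450 + 400 + 350 + 250 + 100 = 2650 kg.
Lower bound: ⌈2650/700⌉ = 4 containers.
A packing using 5 containers:
  container 1: 600 + 100 = 700
  container 2: 500 = 500
  container 3: 450 + 250 = 700
  container 4: 400 = 400
  container 5: 350 = 350
No arrangement into 4 containers stays within capacity, so 5 is optimal.

5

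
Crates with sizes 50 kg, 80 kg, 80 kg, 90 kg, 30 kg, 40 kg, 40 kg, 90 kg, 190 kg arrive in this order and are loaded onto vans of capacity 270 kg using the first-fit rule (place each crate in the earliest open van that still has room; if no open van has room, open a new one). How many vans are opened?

  50 → van 1 (new)  [load 50/270]
  80 → van 1  [load 130/270]
  80 → van 1  [load 210/270]
  90 → van 2 (new)  [load 90/270]
  30 → van 1  [load 240/270]
  40 → van 2  [load 130/270]
  40 → van 2  [load 170/270]
  90 → van 2  [load 260/270]
  190 → van 3 (new)  [load 190/270]
3 vans opened.

3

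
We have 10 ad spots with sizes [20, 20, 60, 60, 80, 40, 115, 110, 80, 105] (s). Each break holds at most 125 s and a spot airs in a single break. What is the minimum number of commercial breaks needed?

Total = 115 + 110 + 105 + 80 + 80 + 60 + 60 + 40 + 20 + 20 = 690 s.
Lower bound: ⌈690/125⌉ = 6 commercial breaks.
A packing using 6 commercial breaks:
  break 1: 115 = 115
  break 2: 110 = 110
  break 3: 105 + 20 = 125
  break 4: 80 + 40 = 120
  break 5: 80 + 20 = 100
  break 6: 60 + 60 = 120
This matches the lower bound, so 6 is optimal.

6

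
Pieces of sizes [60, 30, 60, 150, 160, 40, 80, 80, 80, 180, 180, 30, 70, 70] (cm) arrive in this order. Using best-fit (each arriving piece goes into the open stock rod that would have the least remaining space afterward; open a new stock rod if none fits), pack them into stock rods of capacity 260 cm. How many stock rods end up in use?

6

  60 → stock rod 1 (new)  [load 60/260]
  30 → stock rod 1  [load 90/260]
  60 → stock rod 1  [load 150/260]
  150 → stock rod 2 (new)  [load 150/260]
  160 → stock rod 3 (new)  [load 160/260]
  40 → stock rod 3  [load 200/260]
  80 → stock rod 1  [load 230/260]
  80 → stock rod 2  [load 230/260]
  80 → stock rod 4 (new)  [load 80/260]
  180 → stock rod 4  [load 260/260]
  180 → stock rod 5 (new)  [load 180/260]
  30 → stock rod 1  [load 260/260]
  70 → stock rod 5  [load 250/260]
  70 → stock rod 6 (new)  [load 70/260]
6 stock rods opened.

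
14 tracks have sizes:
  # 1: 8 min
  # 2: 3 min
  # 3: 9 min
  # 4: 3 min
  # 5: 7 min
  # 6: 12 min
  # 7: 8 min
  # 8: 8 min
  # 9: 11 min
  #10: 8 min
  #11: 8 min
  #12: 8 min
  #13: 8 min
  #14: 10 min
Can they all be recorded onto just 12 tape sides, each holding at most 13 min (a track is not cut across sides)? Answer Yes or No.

A valid assignment using 12 tape sides:
  side 1: 12 = 12
  side 2: 11 = 11
  side 3: 10 + 3 = 13
  side 4: 9 + 3 = 12
  side 5: 8 = 8
  side 6: 8 = 8
  side 7: 8 = 8
  side 8: 8 = 8
  side 9: 8 = 8
  side 10: 8 = 8
  side 11: 8 = 8
  side 12: 7 = 7
Every load is within 13 min, so 12 tape sides suffice.

Yes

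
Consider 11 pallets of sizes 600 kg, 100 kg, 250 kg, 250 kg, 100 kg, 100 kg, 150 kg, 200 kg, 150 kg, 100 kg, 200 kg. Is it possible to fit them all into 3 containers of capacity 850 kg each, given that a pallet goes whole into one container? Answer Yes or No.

A valid assignment using 3 containers:
  container 1: 600 + 250 = 850
  container 2: 250 + 200 + 200 + 150 = 800
  container 3: 150 + 100 + 100 + 100 + 100 = 550
Every load is within 850 kg, so 3 containers suffice.

Yes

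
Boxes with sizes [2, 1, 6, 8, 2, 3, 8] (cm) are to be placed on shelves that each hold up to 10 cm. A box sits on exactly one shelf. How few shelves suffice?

Total = 8 + 8 + 6 + 3 + 2 + 2 + 1 = 30 cm.
Lower bound: ⌈30/10⌉ = 3 shelves.
A packing using 3 shelves:
  shelf 1: 8 + 2 = 10
  shelf 2: 8 + 2 = 10
  shelf 3: 6 + 3 + 1 = 10
This matches the lower bound, so 3 is optimal.

3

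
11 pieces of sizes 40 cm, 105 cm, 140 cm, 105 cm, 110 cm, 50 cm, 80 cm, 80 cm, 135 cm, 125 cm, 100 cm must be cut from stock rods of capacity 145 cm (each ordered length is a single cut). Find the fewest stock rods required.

9

Total = 140 + 135 + 125 + 110 + 105 + 105 + 100 + 80 + 80 + 50 + 40 = 1070 cm.
Lower bound: ⌈1070/145⌉ = 8 stock rods.
Also, 9 pieces each exceed 145/2 cm, and no two of those can share a stock rod, so at least 9 stock rods are needed.
A packing using 9 stock rods:
  stock rod 1: 140 = 140
  stock rod 2: 135 = 135
  stock rod 3: 125 = 125
  stock rod 4: 110 = 110
  stock rod 5: 105 + 40 = 145
  stock rod 6: 105 = 105
  stock rod 7: 100 = 100
  stock rod 8: 80 + 50 = 130
  stock rod 9: 80 = 80
This matches the lower bound, so 9 is optimal.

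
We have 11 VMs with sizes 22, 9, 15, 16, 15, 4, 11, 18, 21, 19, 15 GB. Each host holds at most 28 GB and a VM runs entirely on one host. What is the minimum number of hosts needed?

8

Total = 22 + 21 + 19 + 18 + 16 + 15 + 15 + 15 + 11 + 9 + 4 = 165 GB.
Lower bound: ⌈165/28⌉ = 6 hosts.
Also, 8 VMs each exceed 14 GB, and no two of those can share a host, so at least 8 hosts are needed.
A packing using 8 hosts:
  host 1: 22 + 4 = 26
  host 2: 21 = 21
  host 3: 19 + 9 = 28
  host 4: 18 = 18
  host 5: 16 + 11 = 27
  host 6: 15 = 15
  host 7: 15 = 15
  host 8: 15 = 15
This matches the lower bound, so 8 is optimal.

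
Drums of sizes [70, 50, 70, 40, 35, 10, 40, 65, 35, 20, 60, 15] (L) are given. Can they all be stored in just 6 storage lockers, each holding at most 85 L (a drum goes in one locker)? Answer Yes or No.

No

Total = 510 L; ⌈510/85⌉ = 6.
The bound of 6 does not rule out 6, but exhaustive search shows no assignment into 6 storage lockers of capacity 85 L exists — the minimum is 7.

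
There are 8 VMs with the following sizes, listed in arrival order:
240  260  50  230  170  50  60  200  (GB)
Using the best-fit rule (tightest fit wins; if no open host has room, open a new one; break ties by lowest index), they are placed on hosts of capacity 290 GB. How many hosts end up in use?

5

  240 → host 1 (new)  [load 240/290]
  260 → host 2 (new)  [load 260/290]
  50 → host 1  [load 290/290]
  230 → host 3 (new)  [load 230/290]
  170 → host 4 (new)  [load 170/290]
  50 → host 3  [load 280/290]
  60 → host 4  [load 230/290]
  200 → host 5 (new)  [load 200/290]
5 hosts opened.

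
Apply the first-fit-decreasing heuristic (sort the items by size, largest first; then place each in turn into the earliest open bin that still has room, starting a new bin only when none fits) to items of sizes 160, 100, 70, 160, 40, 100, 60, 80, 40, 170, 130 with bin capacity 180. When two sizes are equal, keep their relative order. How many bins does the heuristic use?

Sorted descending: 170, 160, 160, 130, 100, 100, 80, 70, 60, 40, 40.
  170 → bin 1 (new)  [load 170/180]
  160 → bin 2 (new)  [load 160/180]
  160 → bin 3 (new)  [load 160/180]
  130 → bin 4 (new)  [load 130/180]
  100 → bin 5 (new)  [load 100/180]
  100 → bin 6 (new)  [load 100/180]
  80 → bin 5  [load 180/180]
  70 → bin 6  [load 170/180]
  60 → bin 7 (new)  [load 60/180]
  40 → bin 4  [load 170/180]
  40 → bin 7  [load 100/180]
7 bins opened.

7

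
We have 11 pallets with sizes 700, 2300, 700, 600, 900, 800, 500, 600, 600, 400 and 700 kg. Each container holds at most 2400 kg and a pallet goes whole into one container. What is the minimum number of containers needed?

Total = 2300 + 900 + 800 + 700 + 700 + 700 + 600 + 600 + 600 + 500 + 400 = 8800 kg.
Lower bound: ⌈8800/2400⌉ = 4 containers.
A packing using 4 containers:
  container 1: 2300 = 2300
  container 2: 900 + 800 + 700 = 2400
  container 3: 700 + 700 + 600 + 400 = 2400
  container 4: 600 + 600 + 500 = 1700
This matches the lower bound, so 4 is optimal.

4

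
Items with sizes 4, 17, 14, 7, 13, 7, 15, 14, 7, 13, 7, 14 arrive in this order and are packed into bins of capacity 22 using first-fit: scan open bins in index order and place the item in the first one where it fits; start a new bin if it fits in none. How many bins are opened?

  4 → bin 1 (new)  [load 4/22]
  17 → bin 1  [load 21/22]
  14 → bin 2 (new)  [load 14/22]
  7 → bin 2  [load 21/22]
  13 → bin 3 (new)  [load 13/22]
  7 → bin 3  [load 20/22]
  15 → bin 4 (new)  [load 15/22]
  14 → bin 5 (new)  [load 14/22]
  7 → bin 4  [load 22/22]
  13 → bin 6 (new)  [load 13/22]
  7 → bin 5  [load 21/22]
  14 → bin 7 (new)  [load 14/22]
7 bins opened.

7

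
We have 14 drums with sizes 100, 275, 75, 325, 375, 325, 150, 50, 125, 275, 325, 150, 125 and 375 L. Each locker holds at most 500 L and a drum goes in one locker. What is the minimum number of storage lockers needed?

7

Total = 375 + 375 + 325 + 325 + 325 + 275 + 275 + 150 + 150 + 125 + 125 + 100 + 75 + 50 = 3050 L.
Lower bound: ⌈3050/500⌉ = 7 storage lockers.
A packing using 7 storage lockers:
  locker 1: 375 + 125 = 500
  locker 2: 375 + 125 = 500
  locker 3: 325 + 150 = 475
  locker 4: 325 + 150 = 475
  locker 5: 325 + 100 + 75 = 500
  locker 6: 275 + 50 = 325
  locker 7: 275 = 275
This matches the lower bound, so 7 is optimal.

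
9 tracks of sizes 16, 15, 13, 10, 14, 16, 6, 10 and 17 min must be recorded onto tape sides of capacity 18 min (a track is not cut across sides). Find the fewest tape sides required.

8

Total = 17 + 16 + 16 + 15 + 14 + 13 + 10 + 10 + 6 = 117 min.
Lower bound: ⌈117/18⌉ = 7 tape sides.
Also, 8 tracks each exceed 9 min, and no two of those can share a side, so at least 8 tape sides are needed.
A packing using 8 tape sides:
  side 1: 17 = 17
  side 2: 16 = 16
  side 3: 16 = 16
  side 4: 15 = 15
  side 5: 14 = 14
  side 6: 13 = 13
  side 7: 10 + 6 = 16
  side 8: 10 = 10
This matches the lower bound, so 8 is optimal.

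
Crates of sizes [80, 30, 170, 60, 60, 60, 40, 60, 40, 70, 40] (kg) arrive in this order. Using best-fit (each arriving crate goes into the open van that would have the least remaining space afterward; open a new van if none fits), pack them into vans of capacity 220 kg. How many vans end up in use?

4

  80 → van 1 (new)  [load 80/220]
  30 → van 1  [load 110/220]
  170 → van 2 (new)  [load 170/220]
  60 → van 1  [load 170/220]
  60 → van 3 (new)  [load 60/220]
  60 → van 3  [load 120/220]
  40 → van 1  [load 210/220]
  60 → van 3  [load 180/220]
  40 → van 3  [load 220/220]
  70 → van 4 (new)  [load 70/220]
  40 → van 2  [load 210/220]
4 vans opened.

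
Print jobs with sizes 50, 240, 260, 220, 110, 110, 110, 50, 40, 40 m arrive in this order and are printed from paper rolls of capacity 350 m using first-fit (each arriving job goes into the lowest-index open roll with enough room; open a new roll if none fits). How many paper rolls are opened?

4

  50 → roll 1 (new)  [load 50/350]
  240 → roll 1  [load 290/350]
  260 → roll 2 (new)  [load 260/350]
  220 → roll 3 (new)  [load 220/350]
  110 → roll 3  [load 330/350]
  110 → roll 4 (new)  [load 110/350]
  110 → roll 4  [load 220/350]
  50 → roll 1  [load 340/350]
  40 → roll 2  [load 300/350]
  40 → roll 2  [load 340/350]
4 paper rolls opened.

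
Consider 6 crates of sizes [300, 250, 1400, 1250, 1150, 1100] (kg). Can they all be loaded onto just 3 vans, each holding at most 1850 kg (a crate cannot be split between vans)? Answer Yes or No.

Total = 5450 kg; ⌈5450/1850⌉ = 3.
4 crates each exceed half the capacity and cannot share a van, forcing at least 4 vans.
At least 4 vans are required, but only 3 are allowed.

No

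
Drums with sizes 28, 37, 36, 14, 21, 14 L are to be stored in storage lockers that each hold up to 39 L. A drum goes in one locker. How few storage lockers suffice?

Total = 37 + 36 + 28 + 21 + 14 + 14 = 150 L.
Lower bound: ⌈150/39⌉ = 4 storage lockers.
A packing using 5 storage lockers:
  locker 1: 37 = 37
  locker 2: 36 = 36
  locker 3: 28 = 28
  locker 4: 21 + 14 = 35
  locker 5: 14 = 14
No arrangement into 4 storage lockers stays within capacity, so 5 is optimal.

5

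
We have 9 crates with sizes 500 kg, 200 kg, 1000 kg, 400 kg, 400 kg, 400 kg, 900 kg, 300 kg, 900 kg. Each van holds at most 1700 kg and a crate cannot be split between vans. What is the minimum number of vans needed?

3

Total = 1000 + 900 + 900 + 500 + 400 + 400 + 400 + 300 + 200 = 5000 kg.
Lower bound: ⌈5000/1700⌉ = 3 vans.
A packing using 3 vans:
  van 1: 1000 + 500 + 200 = 1700
  van 2: 900 + 400 + 400 = 1700
  van 3: 900 + 400 + 300 = 1600
This matches the lower bound, so 3 is optimal.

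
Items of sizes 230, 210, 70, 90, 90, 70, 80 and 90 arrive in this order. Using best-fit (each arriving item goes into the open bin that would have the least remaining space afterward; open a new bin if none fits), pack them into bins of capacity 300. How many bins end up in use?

4

  230 → bin 1 (new)  [load 230/300]
  210 → bin 2 (new)  [load 210/300]
  70 → bin 1  [load 300/300]
  90 → bin 2  [load 300/300]
  90 → bin 3 (new)  [load 90/300]
  70 → bin 3  [load 160/300]
  80 → bin 3  [load 240/300]
  90 → bin 4 (new)  [load 90/300]
4 bins opened.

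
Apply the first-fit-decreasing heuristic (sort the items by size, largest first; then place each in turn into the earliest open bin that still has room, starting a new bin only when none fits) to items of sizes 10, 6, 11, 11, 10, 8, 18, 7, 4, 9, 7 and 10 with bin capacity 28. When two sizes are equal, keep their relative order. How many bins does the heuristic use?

4

Sorted descending: 18, 11, 11, 10, 10, 10, 9, 8, 7, 7, 6, 4.
  18 → bin 1 (new)  [load 18/28]
  11 → bin 2 (new)  [load 11/28]
  11 → bin 2  [load 22/28]
  10 → bin 1  [load 28/28]
  10 → bin 3 (new)  [load 10/28]
  10 → bin 3  [load 20/28]
  9 → bin 4 (new)  [load 9/28]
  8 → bin 3  [load 28/28]
  7 → bin 4  [load 16/28]
  7 → bin 4  [load 23/28]
  6 → bin 2  [load 28/28]
  4 → bin 4  [load 27/28]
4 bins opened.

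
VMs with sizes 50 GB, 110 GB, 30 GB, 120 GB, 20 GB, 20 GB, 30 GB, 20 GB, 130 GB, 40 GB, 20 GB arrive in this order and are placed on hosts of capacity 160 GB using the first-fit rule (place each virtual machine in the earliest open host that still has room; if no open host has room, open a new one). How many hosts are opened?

  50 → host 1 (new)  [load 50/160]
  110 → host 1  [load 160/160]
  30 → host 2 (new)  [load 30/160]
  120 → host 2  [load 150/160]
  20 → host 3 (new)  [load 20/160]
  20 → host 3  [load 40/160]
  30 → host 3  [load 70/160]
  20 → host 3  [load 90/160]
  130 → host 4 (new)  [load 130/160]
  40 → host 3  [load 130/160]
  20 → host 3  [load 150/160]
4 hosts opened.

4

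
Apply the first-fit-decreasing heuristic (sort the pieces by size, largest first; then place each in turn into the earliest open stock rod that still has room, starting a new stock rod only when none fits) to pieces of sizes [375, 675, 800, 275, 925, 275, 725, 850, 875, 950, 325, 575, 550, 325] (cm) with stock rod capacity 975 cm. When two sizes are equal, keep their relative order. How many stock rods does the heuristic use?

10

Sorted descending: 950, 925, 875, 850, 800, 725, 675, 575, 550, 375, 325, 325, 275, 275.
  950 → stock rod 1 (new)  [load 950/975]
  925 → stock rod 2 (new)  [load 925/975]
  875 → stock rod 3 (new)  [load 875/975]
  850 → stock rod 4 (new)  [load 850/975]
  800 → stock rod 5 (new)  [load 800/975]
  725 → stock rod 6 (new)  [load 725/975]
  675 → stock rod 7 (new)  [load 675/975]
  575 → stock rod 8 (new)  [load 575/975]
  550 → stock rod 9 (new)  [load 550/975]
  375 → stock rod 8  [load 950/975]
  325 → stock rod 9  [load 875/975]
  325 → stock rod 10 (new)  [load 325/975]
  275 → stock rod 7  [load 950/975]
  275 → stock rod 10  [load 600/975]
10 stock rods opened.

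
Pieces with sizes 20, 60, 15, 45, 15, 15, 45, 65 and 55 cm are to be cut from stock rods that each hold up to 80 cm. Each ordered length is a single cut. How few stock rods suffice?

5

Total = 65 + 60 + 55 + 45 + 45 + 20 + 15 + 15 + 15 = 335 cm.
Lower bound: ⌈335/80⌉ = 5 stock rods.
A packing using 5 stock rods:
  stock rod 1: 65 + 15 = 80
  stock rod 2: 60 + 20 = 80
  stock rod 3: 55 + 15 = 70
  stock rod 4: 45 + 15 = 60
  stock rod 5: 45 = 45
This matches the lower bound, so 5 is optimal.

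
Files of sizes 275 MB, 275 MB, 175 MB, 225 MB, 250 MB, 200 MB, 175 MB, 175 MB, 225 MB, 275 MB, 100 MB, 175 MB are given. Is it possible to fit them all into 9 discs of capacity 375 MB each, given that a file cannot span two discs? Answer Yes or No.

A valid assignment using 9 discs:
  disc 1: 275 + 100 = 375
  disc 2: 275 = 275
  disc 3: 275 = 275
  disc 4: 250 = 250
  disc 5: 225 = 225
  disc 6: 225 = 225
  disc 7: 200 + 175 = 375
  disc 8: 175 + 175 = 350
  disc 9: 175 = 175
Every load is within 375 MB, so 9 discs suffice.

Yes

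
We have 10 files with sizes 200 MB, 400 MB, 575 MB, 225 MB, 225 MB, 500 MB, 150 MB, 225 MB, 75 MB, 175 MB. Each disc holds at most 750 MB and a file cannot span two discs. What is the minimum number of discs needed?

4

Total = 575 + 500 + 400 + 225 + 225 + 225 + 200 + 175 + 150 + 75 = 2750 MB.
Lower bound: ⌈2750/750⌉ = 4 discs.
A packing using 4 discs:
  disc 1: 575 + 175 = 750
  disc 2: 500 + 225 = 725
  disc 3: 400 + 225 + 75 = 700
  disc 4: 225 + 200 + 150 = 575
This matches the lower bound, so 4 is optimal.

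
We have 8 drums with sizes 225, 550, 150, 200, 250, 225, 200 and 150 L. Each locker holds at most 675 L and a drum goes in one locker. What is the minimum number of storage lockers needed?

Total = 550 + 250 + 225 + 225 + 200 + 200 + 150 + 150 = 1950 L.
Lower bound: ⌈1950/675⌉ = 3 storage lockers.
A packing using 4 storage lockers:
  locker 1: 550 = 550
  locker 2: 250 + 225 + 200 = 675
  locker 3: 225 + 200 + 150 = 575
  locker 4: 150 = 150
No arrangement into 3 storage lockers stays within capacity, so 4 is optimal.

4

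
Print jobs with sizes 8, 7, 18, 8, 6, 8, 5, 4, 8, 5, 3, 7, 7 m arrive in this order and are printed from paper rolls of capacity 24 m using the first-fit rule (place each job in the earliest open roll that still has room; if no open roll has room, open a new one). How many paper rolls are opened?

  8 → roll 1 (new)  [load 8/24]
  7 → roll 1  [load 15/24]
  18 → roll 2 (new)  [load 18/24]
  8 → roll 1  [load 23/24]
  6 → roll 2  [load 24/24]
  8 → roll 3 (new)  [load 8/24]
  5 → roll 3  [load 13/24]
  4 → roll 3  [load 17/24]
  8 → roll 4 (new)  [load 8/24]
  5 → roll 3  [load 22/24]
  3 → roll 4  [load 11/24]
  7 → roll 4  [load 18/24]
  7 → roll 5 (new)  [load 7/24]
5 paper rolls opened.

5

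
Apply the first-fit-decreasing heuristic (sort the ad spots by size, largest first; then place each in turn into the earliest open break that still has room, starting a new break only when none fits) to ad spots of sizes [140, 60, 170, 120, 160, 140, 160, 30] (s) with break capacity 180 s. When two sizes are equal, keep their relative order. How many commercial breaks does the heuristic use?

Sorted descending: 170, 160, 160, 140, 140, 120, 60, 30.
  170 → break 1 (new)  [load 170/180]
  160 → break 2 (new)  [load 160/180]
  160 → break 3 (new)  [load 160/180]
  140 → break 4 (new)  [load 140/180]
  140 → break 5 (new)  [load 140/180]
  120 → break 6 (new)  [load 120/180]
  60 → break 6  [load 180/180]
  30 → break 4  [load 170/180]
6 commercial breaks opened.

6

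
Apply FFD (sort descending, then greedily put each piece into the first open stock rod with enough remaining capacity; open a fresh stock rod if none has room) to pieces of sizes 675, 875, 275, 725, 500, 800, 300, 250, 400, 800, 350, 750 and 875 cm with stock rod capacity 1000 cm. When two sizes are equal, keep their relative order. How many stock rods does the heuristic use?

Sorted descending: 875, 875, 800, 800, 750, 725, 675, 500, 400, 350, 300, 275, 250.
  875 → stock rod 1 (new)  [load 875/1000]
  875 → stock rod 2 (new)  [load 875/1000]
  800 → stock rod 3 (new)  [load 800/1000]
  800 → stock rod 4 (new)  [load 800/1000]
  750 → stock rod 5 (new)  [load 750/1000]
  725 → stock rod 6 (new)  [load 725/1000]
  675 → stock rod 7 (new)  [load 675/1000]
  500 → stock rod 8 (new)  [load 500/1000]
  400 → stock rod 8  [load 900/1000]
  350 → stock rod 9 (new)  [load 350/1000]
  300 → stock rod 7  [load 975/1000]
  275 → stock rod 6  [load 1000/1000]
  250 → stock rod 5  [load 1000/1000]
9 stock rods opened.

9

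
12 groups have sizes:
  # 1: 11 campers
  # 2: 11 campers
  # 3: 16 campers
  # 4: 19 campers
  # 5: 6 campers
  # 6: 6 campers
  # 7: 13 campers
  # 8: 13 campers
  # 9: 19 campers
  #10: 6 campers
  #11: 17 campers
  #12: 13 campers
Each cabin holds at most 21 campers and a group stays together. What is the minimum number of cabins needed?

Total = 19 + 19 + 17 + 16 + 13 + 13 + 13 + 11 + 11 + 6 + 6 + 6 = 150 campers.
Lower bound: ⌈150/21⌉ = 8 cabins.
Also, 9 groups each exceed 21/2 campers, and no two of those can share a cabin, so at least 9 cabins are needed.
A packing using 9 cabins:
  cabin 1: 19 = 19
  cabin 2: 19 = 19
  cabin 3: 17 = 17
  cabin 4: 16 = 16
  cabin 5: 13 + 6 = 19
  cabin 6: 13 + 6 = 19
  cabin 7: 13 + 6 = 19
  cabin 8: 11 = 11
  cabin 9: 11 = 11
This matches the lower bound, so 9 is optimal.

9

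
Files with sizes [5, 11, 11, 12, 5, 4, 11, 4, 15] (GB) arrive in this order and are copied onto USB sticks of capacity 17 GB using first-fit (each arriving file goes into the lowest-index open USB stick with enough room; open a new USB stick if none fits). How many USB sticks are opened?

5

  5 → USB stick 1 (new)  [load 5/17]
  11 → USB stick 1  [load 16/17]
  11 → USB stick 2 (new)  [load 11/17]
  12 → USB stick 3 (new)  [load 12/17]
  5 → USB stick 2  [load 16/17]
  4 → USB stick 3  [load 16/17]
  11 → USB stick 4 (new)  [load 11/17]
  4 → USB stick 4  [load 15/17]
  15 → USB stick 5 (new)  [load 15/17]
5 USB sticks opened.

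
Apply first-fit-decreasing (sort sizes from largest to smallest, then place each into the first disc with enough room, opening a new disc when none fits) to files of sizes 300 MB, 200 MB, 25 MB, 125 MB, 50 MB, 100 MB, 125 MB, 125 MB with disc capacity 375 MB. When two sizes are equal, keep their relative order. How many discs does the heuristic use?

3

Sorted descending: 300, 200, 125, 125, 125, 100, 50, 25.
  300 → disc 1 (new)  [load 300/375]
  200 → disc 2 (new)  [load 200/375]
  125 → disc 2  [load 325/375]
  125 → disc 3 (new)  [load 125/375]
  125 → disc 3  [load 250/375]
  100 → disc 3  [load 350/375]
  50 → disc 1  [load 350/375]
  25 → disc 1  [load 375/375]
3 discs opened.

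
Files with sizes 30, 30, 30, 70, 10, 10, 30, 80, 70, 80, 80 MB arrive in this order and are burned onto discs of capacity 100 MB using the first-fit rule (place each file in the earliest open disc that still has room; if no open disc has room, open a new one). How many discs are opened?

6

  30 → disc 1 (new)  [load 30/100]
  30 → disc 1  [load 60/100]
  30 → disc 1  [load 90/100]
  70 → disc 2 (new)  [load 70/100]
  10 → disc 1  [load 100/100]
  10 → disc 2  [load 80/100]
  30 → disc 3 (new)  [load 30/100]
  80 → disc 4 (new)  [load 80/100]
  70 → disc 3  [load 100/100]
  80 → disc 5 (new)  [load 80/100]
  80 → disc 6 (new)  [load 80/100]
6 discs opened.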